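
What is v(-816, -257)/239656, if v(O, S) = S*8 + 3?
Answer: -2053/239656 ≈ -0.0085664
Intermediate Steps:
v(O, S) = 3 + 8*S (v(O, S) = 8*S + 3 = 3 + 8*S)
v(-816, -257)/239656 = (3 + 8*(-257))/239656 = (3 - 2056)*(1/239656) = -2053*1/239656 = -2053/239656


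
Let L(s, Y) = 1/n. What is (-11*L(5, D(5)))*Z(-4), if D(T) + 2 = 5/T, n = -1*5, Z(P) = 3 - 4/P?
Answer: 44/5 ≈ 8.8000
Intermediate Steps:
n = -5
D(T) = -2 + 5/T
L(s, Y) = -1/5 (L(s, Y) = 1/(-5) = -1/5)
(-11*L(5, D(5)))*Z(-4) = (-11*(-1/5))*(3 - 4/(-4)) = 11*(3 - 4*(-1/4))/5 = 11*(3 + 1)/5 = (11/5)*4 = 44/5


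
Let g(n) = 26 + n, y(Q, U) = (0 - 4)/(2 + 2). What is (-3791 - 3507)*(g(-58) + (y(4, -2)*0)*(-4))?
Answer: 233536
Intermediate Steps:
y(Q, U) = -1 (y(Q, U) = -4/4 = -4*1/4 = -1)
(-3791 - 3507)*(g(-58) + (y(4, -2)*0)*(-4)) = (-3791 - 3507)*((26 - 58) - 1*0*(-4)) = -7298*(-32 + 0*(-4)) = -7298*(-32 + 0) = -7298*(-32) = 233536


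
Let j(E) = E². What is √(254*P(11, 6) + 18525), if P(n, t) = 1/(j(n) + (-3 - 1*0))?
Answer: √64493018/59 ≈ 136.11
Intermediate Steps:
P(n, t) = 1/(-3 + n²) (P(n, t) = 1/(n² + (-3 - 1*0)) = 1/(n² + (-3 + 0)) = 1/(n² - 3) = 1/(-3 + n²))
√(254*P(11, 6) + 18525) = √(254/(-3 + 11²) + 18525) = √(254/(-3 + 121) + 18525) = √(254/118 + 18525) = √(254*(1/118) + 18525) = √(127/59 + 18525) = √(1093102/59) = √64493018/59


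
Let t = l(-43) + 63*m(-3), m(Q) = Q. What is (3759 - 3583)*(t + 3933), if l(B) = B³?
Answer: -13334288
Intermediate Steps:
t = -79696 (t = (-43)³ + 63*(-3) = -79507 - 189 = -79696)
(3759 - 3583)*(t + 3933) = (3759 - 3583)*(-79696 + 3933) = 176*(-75763) = -13334288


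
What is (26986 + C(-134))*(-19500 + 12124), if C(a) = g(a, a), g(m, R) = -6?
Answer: -199004480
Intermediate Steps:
C(a) = -6
(26986 + C(-134))*(-19500 + 12124) = (26986 - 6)*(-19500 + 12124) = 26980*(-7376) = -199004480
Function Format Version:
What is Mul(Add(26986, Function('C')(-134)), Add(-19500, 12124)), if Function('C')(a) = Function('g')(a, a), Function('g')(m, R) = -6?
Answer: -199004480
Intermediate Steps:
Function('C')(a) = -6
Mul(Add(26986, Function('C')(-134)), Add(-19500, 12124)) = Mul(Add(26986, -6), Add(-19500, 12124)) = Mul(26980, -7376) = -199004480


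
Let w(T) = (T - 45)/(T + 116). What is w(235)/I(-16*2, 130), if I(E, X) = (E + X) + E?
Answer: 95/11583 ≈ 0.0082017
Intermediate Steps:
w(T) = (-45 + T)/(116 + T)
I(E, X) = X + 2*E
w(235)/I(-16*2, 130) = ((-45 + 235)/(116 + 235))/(130 + 2*(-16*2)) = (190/351)/(130 + 2*(-32)) = ((1/351)*190)/(130 - 64) = (190/351)/66 = (190/351)*(1/66) = 95/11583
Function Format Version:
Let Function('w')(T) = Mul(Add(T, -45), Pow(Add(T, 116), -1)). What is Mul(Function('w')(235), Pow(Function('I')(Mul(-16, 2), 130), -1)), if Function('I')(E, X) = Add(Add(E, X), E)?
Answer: Rational(95, 11583) ≈ 0.0082017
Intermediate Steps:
Function('w')(T) = Mul(Pow(Add(116, T), -1), Add(-45, T)) (Function('w')(T) = Mul(Add(-45, T), Pow(Add(116, T), -1)) = Mul(Pow(Add(116, T), -1), Add(-45, T)))
Function('I')(E, X) = Add(X, Mul(2, E))
Mul(Function('w')(235), Pow(Function('I')(Mul(-16, 2), 130), -1)) = Mul(Mul(Pow(Add(116, 235), -1), Add(-45, 235)), Pow(Add(130, Mul(2, Mul(-16, 2))), -1)) = Mul(Mul(Pow(351, -1), 190), Pow(Add(130, Mul(2, -32)), -1)) = Mul(Mul(Rational(1, 351), 190), Pow(Add(130, -64), -1)) = Mul(Rational(190, 351), Pow(66, -1)) = Mul(Rational(190, 351), Rational(1, 66)) = Rational(95, 11583)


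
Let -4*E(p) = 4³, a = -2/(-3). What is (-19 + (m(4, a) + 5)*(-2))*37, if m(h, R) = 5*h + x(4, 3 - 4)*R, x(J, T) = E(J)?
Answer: -5291/3 ≈ -1763.7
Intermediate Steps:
a = ⅔ (a = -2*(-⅓) = ⅔ ≈ 0.66667)
E(p) = -16 (E(p) = -¼*4³ = -¼*64 = -16)
x(J, T) = -16
m(h, R) = -16*R + 5*h (m(h, R) = 5*h - 16*R = -16*R + 5*h)
(-19 + (m(4, a) + 5)*(-2))*37 = (-19 + ((-16*⅔ + 5*4) + 5)*(-2))*37 = (-19 + ((-32/3 + 20) + 5)*(-2))*37 = (-19 + (28/3 + 5)*(-2))*37 = (-19 + (43/3)*(-2))*37 = (-19 - 86/3)*37 = -143/3*37 = -5291/3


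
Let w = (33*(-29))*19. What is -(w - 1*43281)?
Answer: 61464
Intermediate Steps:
w = -18183 (w = -957*19 = -18183)
-(w - 1*43281) = -(-18183 - 1*43281) = -(-18183 - 43281) = -1*(-61464) = 61464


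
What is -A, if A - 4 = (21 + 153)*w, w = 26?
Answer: -4528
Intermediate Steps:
A = 4528 (A = 4 + (21 + 153)*26 = 4 + 174*26 = 4 + 4524 = 4528)
-A = -1*4528 = -4528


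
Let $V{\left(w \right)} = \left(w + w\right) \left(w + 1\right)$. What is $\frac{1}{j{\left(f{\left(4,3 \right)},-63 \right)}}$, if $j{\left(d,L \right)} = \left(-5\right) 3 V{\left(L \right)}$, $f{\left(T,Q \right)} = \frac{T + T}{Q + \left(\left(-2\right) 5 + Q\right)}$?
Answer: $- \frac{1}{117180} \approx -8.5339 \cdot 10^{-6}$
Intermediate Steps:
$V{\left(w \right)} = 2 w \left(1 + w\right)$
$f{\left(T,Q \right)} = \frac{2 T}{-10 + 2 Q}$ ($f{\left(T,Q \right)} = \frac{2 T}{Q + \left(-10 + Q\right)} = \frac{2 T}{-10 + 2 Q}$)
$j{\left(d,L \right)} = - 30 L \left(1 + L\right)$ ($j{\left(d,L \right)} = \left(-5\right) 3 \cdot 2 L \left(1 + L\right) = - 15 \cdot 2 L \left(1 + L\right) = - 30 L \left(1 + L\right)$)
$\frac{1}{j{\left(f{\left(4,3 \right)},-63 \right)}} = \frac{1}{\left(-30\right) \left(-63\right) \left(1 - 63\right)} = \frac{1}{\left(-30\right) \left(-63\right) \left(-62\right)} = \frac{1}{-117180} = - \frac{1}{117180}$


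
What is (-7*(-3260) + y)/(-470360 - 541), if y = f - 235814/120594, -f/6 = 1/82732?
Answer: -56913809397787/1174542795317502 ≈ -0.048456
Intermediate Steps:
f = -3/41366 (f = -6/82732 = -6*1/82732 = -3/41366 ≈ -7.2523e-5)
y = -4877521853/2494245702 (y = -3/41366 - 235814/120594 = -3/41366 - 235814*1/120594 = -3/41366 - 117907/60297 = -4877521853/2494245702 ≈ -1.9555)
(-7*(-3260) + y)/(-470360 - 541) = (-7*(-3260) - 4877521853/2494245702)/(-470360 - 541) = (22820 - 4877521853/2494245702)/(-470901) = (56913809397787/2494245702)*(-1/470901) = -56913809397787/1174542795317502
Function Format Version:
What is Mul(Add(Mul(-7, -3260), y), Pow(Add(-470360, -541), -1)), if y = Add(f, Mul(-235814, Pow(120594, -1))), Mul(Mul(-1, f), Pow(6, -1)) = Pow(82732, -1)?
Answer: Rational(-56913809397787, 1174542795317502) ≈ -0.048456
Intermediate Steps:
f = Rational(-3, 41366) (f = Mul(-6, Pow(82732, -1)) = Mul(-6, Rational(1, 82732)) = Rational(-3, 41366) ≈ -7.2523e-5)
y = Rational(-4877521853, 2494245702) (y = Add(Rational(-3, 41366), Mul(-235814, Pow(120594, -1))) = Add(Rational(-3, 41366), Mul(-235814, Rational(1, 120594))) = Add(Rational(-3, 41366), Rational(-117907, 60297)) = Rational(-4877521853, 2494245702) ≈ -1.9555)
Mul(Add(Mul(-7, -3260), y), Pow(Add(-470360, -541), -1)) = Mul(Add(Mul(-7, -3260), Rational(-4877521853, 2494245702)), Pow(Add(-470360, -541), -1)) = Mul(Add(22820, Rational(-4877521853, 2494245702)), Pow(-470901, -1)) = Mul(Rational(56913809397787, 2494245702), Rational(-1, 470901)) = Rational(-56913809397787, 1174542795317502)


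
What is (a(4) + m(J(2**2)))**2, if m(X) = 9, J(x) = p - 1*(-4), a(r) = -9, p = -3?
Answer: 0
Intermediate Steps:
J(x) = 1 (J(x) = -3 - 1*(-4) = -3 + 4 = 1)
(a(4) + m(J(2**2)))**2 = (-9 + 9)**2 = 0**2 = 0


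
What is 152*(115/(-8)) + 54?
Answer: -2131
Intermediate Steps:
152*(115/(-8)) + 54 = 152*(115*(-⅛)) + 54 = 152*(-115/8) + 54 = -2185 + 54 = -2131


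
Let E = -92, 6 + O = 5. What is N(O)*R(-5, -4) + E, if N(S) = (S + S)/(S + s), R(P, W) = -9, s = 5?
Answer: -175/2 ≈ -87.500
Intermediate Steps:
O = -1 (O = -6 + 5 = -1)
N(S) = 2*S/(5 + S) (N(S) = (S + S)/(S + 5) = (2*S)/(5 + S) = 2*S/(5 + S))
N(O)*R(-5, -4) + E = (2*(-1)/(5 - 1))*(-9) - 92 = (2*(-1)/4)*(-9) - 92 = (2*(-1)*(¼))*(-9) - 92 = -½*(-9) - 92 = 9/2 - 92 = -175/2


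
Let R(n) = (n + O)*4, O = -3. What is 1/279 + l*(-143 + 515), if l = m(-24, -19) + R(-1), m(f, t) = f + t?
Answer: -6123491/279 ≈ -21948.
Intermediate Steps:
R(n) = -12 + 4*n (R(n) = (n - 3)*4 = (-3 + n)*4 = -12 + 4*n)
l = -59 (l = (-24 - 19) + (-12 + 4*(-1)) = -43 + (-12 - 4) = -43 - 16 = -59)
1/279 + l*(-143 + 515) = 1/279 - 59*(-143 + 515) = 1/279 - 59*372 = 1/279 - 21948 = -6123491/279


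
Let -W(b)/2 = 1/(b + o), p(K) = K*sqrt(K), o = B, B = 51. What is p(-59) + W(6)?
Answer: -2/57 - 59*I*sqrt(59) ≈ -0.035088 - 453.19*I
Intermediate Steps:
o = 51
p(K) = K**(3/2)
W(b) = -2/(51 + b) (W(b) = -2/(b + 51) = -2/(51 + b))
p(-59) + W(6) = (-59)**(3/2) - 2/(51 + 6) = -59*I*sqrt(59) - 2/57 = -2/57 - 59*I*sqrt(59)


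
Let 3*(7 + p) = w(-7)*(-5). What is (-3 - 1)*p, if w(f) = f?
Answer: -56/3 ≈ -18.667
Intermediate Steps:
p = 14/3 (p = -7 + (-7*(-5))/3 = -7 + (⅓)*35 = -7 + 35/3 = 14/3 ≈ 4.6667)
(-3 - 1)*p = (-3 - 1)*(14/3) = -4*14/3 = -56/3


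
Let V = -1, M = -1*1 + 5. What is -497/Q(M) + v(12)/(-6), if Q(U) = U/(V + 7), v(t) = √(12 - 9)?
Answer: -1491/2 - √3/6 ≈ -745.79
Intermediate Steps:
v(t) = √3
M = 4 (M = -1 + 5 = 4)
Q(U) = U/6 (Q(U) = U/(-1 + 7) = U/6)
-497/Q(M) + v(12)/(-6) = -497/((⅙)*4) + √3/(-6) = -497/⅔ + √3*(-⅙) = -497*3/2 - √3/6 = -1491/2 - √3/6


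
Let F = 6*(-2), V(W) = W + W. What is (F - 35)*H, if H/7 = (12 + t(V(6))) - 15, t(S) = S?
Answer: -2961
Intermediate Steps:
V(W) = 2*W
F = -12
H = 63 (H = 7*((12 + 2*6) - 15) = 7*((12 + 12) - 15) = 7*(24 - 15) = 7*9 = 63)
(F - 35)*H = (-12 - 35)*63 = -47*63 = -2961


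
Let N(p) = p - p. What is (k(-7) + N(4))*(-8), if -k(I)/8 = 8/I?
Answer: -512/7 ≈ -73.143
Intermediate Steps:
k(I) = -64/I
N(p) = 0
(k(-7) + N(4))*(-8) = (-64/(-7) + 0)*(-8) = (-64*(-⅐) + 0)*(-8) = (64/7 + 0)*(-8) = (64/7)*(-8) = -512/7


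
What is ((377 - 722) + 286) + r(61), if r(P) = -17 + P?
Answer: -15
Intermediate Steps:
((377 - 722) + 286) + r(61) = ((377 - 722) + 286) + (-17 + 61) = (-345 + 286) + 44 = -59 + 44 = -15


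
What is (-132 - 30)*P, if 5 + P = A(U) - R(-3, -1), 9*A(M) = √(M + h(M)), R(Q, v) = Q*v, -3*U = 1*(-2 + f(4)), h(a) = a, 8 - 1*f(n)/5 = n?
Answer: 1296 - 36*I*√3 ≈ 1296.0 - 62.354*I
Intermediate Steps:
f(n) = 40 - 5*n
U = -6 (U = -(-2 + (40 - 5*4))/3 = -(-2 + (40 - 20))/3 = -(-2 + 20)/3 = -18/3 = -⅓*18 = -6)
A(M) = √2*√M/9 (A(M) = √(M + M)/9 = √(2*M)/9 = (√2*√M)/9 = √2*√M/9)
P = -8 + 2*I*√3/9 (P = -5 + (√2*√(-6)/9 - (-3)*(-1)) = -5 + (√2*(I*√6)/9 - 1*3) = -5 + (2*I*√3/9 - 3) = -5 + (-3 + 2*I*√3/9) = -8 + 2*I*√3/9 ≈ -8.0 + 0.3849*I)
(-132 - 30)*P = (-132 - 30)*(-8 + 2*I*√3/9) = -162*(-8 + 2*I*√3/9) = 1296 - 36*I*√3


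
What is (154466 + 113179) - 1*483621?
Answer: -215976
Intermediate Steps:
(154466 + 113179) - 1*483621 = 267645 - 483621 = -215976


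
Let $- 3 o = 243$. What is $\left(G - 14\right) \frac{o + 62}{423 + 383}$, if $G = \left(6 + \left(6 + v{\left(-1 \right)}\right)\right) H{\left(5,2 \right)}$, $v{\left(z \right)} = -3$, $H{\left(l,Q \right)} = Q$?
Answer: $- \frac{38}{403} \approx -0.094293$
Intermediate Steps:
$o = -81$ ($o = \left(- \frac{1}{3}\right) 243 = -81$)
$G = 18$ ($G = \left(6 + \left(6 - 3\right)\right) 2 = \left(6 + 3\right) 2 = 9 \cdot 2 = 18$)
$\left(G - 14\right) \frac{o + 62}{423 + 383} = \left(18 - 14\right) \frac{-81 + 62}{423 + 383} = 4 \left(- \frac{19}{806}\right) = - \frac{38}{403}$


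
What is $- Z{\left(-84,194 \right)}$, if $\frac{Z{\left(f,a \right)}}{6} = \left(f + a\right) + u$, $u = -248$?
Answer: $828$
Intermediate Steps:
$Z{\left(f,a \right)} = -1488 + 6 a + 6 f$ ($Z{\left(f,a \right)} = 6 \left(\left(f + a\right) - 248\right) = 6 \left(\left(a + f\right) - 248\right) = 6 \left(-248 + a + f\right) = -1488 + 6 a + 6 f$)
$- Z{\left(-84,194 \right)} = - (-1488 + 6 \cdot 194 + 6 \left(-84\right)) = - (-1488 + 1164 - 504) = \left(-1\right) \left(-828\right) = 828$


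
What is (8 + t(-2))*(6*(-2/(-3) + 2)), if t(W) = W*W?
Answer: 192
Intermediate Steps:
t(W) = W**2
(8 + t(-2))*(6*(-2/(-3) + 2)) = (8 + (-2)**2)*(6*(-2/(-3) + 2)) = (8 + 4)*(6*(-2*(-1/3) + 2)) = 12*(6*(2/3 + 2)) = 12*(6*(8/3)) = 12*16 = 192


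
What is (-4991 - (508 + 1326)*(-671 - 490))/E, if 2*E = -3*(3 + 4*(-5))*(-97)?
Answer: -4248566/4947 ≈ -858.82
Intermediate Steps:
E = -4947/2 (E = (-3*(3 + 4*(-5))*(-97))/2 = (-3*(3 - 20)*(-97))/2 = (-3*(-17)*(-97))/2 = (51*(-97))/2 = (1/2)*(-4947) = -4947/2 ≈ -2473.5)
(-4991 - (508 + 1326)*(-671 - 490))/E = (-4991 - (508 + 1326)*(-671 - 490))/(-4947/2) = (-4991 - 1834*(-1161))*(-2/4947) = (-4991 - 1*(-2129274))*(-2/4947) = (-4991 + 2129274)*(-2/4947) = 2124283*(-2/4947) = -4248566/4947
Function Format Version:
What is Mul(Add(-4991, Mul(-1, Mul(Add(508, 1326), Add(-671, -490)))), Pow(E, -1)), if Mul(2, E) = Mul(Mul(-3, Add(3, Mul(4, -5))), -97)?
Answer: Rational(-4248566, 4947) ≈ -858.82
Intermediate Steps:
E = Rational(-4947, 2) (E = Mul(Rational(1, 2), Mul(Mul(-3, Add(3, Mul(4, -5))), -97)) = Mul(Rational(1, 2), Mul(Mul(-3, Add(3, -20)), -97)) = Mul(Rational(1, 2), Mul(Mul(-3, -17), -97)) = Mul(Rational(1, 2), Mul(51, -97)) = Mul(Rational(1, 2), -4947) = Rational(-4947, 2) ≈ -2473.5)
Mul(Add(-4991, Mul(-1, Mul(Add(508, 1326), Add(-671, -490)))), Pow(E, -1)) = Mul(Add(-4991, Mul(-1, Mul(Add(508, 1326), Add(-671, -490)))), Pow(Rational(-4947, 2), -1)) = Mul(Add(-4991, Mul(-1, Mul(1834, -1161))), Rational(-2, 4947)) = Mul(Add(-4991, Mul(-1, -2129274)), Rational(-2, 4947)) = Mul(Add(-4991, 2129274), Rational(-2, 4947)) = Mul(2124283, Rational(-2, 4947)) = Rational(-4248566, 4947)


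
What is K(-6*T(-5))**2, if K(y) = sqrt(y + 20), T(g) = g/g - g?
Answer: -16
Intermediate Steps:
T(g) = 1 - g
K(y) = sqrt(20 + y)
K(-6*T(-5))**2 = (sqrt(20 - 6*(1 - 1*(-5))))**2 = (sqrt(20 - 6*(1 + 5)))**2 = (sqrt(20 - 6*6))**2 = (sqrt(20 - 36))**2 = (sqrt(-16))**2 = (4*I)**2 = -16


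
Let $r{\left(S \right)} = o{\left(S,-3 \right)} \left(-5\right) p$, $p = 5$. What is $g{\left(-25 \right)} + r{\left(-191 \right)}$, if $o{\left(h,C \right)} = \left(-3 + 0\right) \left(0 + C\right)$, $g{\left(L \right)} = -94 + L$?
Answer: $-344$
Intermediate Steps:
$o{\left(h,C \right)} = - 3 C$
$r{\left(S \right)} = -225$ ($r{\left(S \right)} = \left(-3\right) \left(-3\right) \left(-5\right) 5 = 9 \left(-5\right) 5 = \left(-45\right) 5 = -225$)
$g{\left(-25 \right)} + r{\left(-191 \right)} = \left(-94 - 25\right) - 225 = -119 - 225 = -344$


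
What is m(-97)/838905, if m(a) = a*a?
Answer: 9409/838905 ≈ 0.011216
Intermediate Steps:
m(a) = a²
m(-97)/838905 = (-97)²/838905 = 9409*(1/838905) = 9409/838905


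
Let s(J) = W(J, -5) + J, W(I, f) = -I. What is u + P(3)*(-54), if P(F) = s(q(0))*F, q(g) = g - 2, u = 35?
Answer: 35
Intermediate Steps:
q(g) = -2 + g
s(J) = 0 (s(J) = -J + J = 0)
P(F) = 0 (P(F) = 0*F = 0)
u + P(3)*(-54) = 35 + 0*(-54) = 35 + 0 = 35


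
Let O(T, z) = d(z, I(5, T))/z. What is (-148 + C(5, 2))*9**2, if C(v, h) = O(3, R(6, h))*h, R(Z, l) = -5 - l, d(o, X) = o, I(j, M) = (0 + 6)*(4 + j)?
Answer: -11826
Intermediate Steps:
I(j, M) = 24 + 6*j (I(j, M) = 6*(4 + j) = 24 + 6*j)
O(T, z) = 1 (O(T, z) = z/z = 1)
C(v, h) = h (C(v, h) = 1*h = h)
(-148 + C(5, 2))*9**2 = (-148 + 2)*9**2 = -146*81 = -11826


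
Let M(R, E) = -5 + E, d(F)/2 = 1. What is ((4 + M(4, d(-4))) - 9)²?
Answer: 64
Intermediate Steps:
d(F) = 2 (d(F) = 2*1 = 2)
((4 + M(4, d(-4))) - 9)² = ((4 + (-5 + 2)) - 9)² = ((4 - 3) - 9)² = (1 - 9)² = (-8)² = 64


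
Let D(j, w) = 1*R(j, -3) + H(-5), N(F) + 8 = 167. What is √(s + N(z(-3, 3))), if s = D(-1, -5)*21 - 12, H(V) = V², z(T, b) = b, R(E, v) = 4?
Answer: 6*√21 ≈ 27.495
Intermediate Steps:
N(F) = 159 (N(F) = -8 + 167 = 159)
D(j, w) = 29 (D(j, w) = 1*4 + (-5)² = 4 + 25 = 29)
s = 597 (s = 29*21 - 12 = 609 - 12 = 597)
√(s + N(z(-3, 3))) = √(597 + 159) = √756 = 6*√21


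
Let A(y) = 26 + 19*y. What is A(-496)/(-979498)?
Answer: 4699/489749 ≈ 0.0095947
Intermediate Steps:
A(-496)/(-979498) = (26 + 19*(-496))/(-979498) = (26 - 9424)*(-1/979498) = -9398*(-1/979498) = 4699/489749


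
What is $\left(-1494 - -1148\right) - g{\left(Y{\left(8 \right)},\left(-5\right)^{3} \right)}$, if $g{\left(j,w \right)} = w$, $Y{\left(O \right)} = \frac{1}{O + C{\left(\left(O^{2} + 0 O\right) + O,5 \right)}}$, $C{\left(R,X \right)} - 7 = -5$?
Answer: $-221$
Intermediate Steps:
$C{\left(R,X \right)} = 2$ ($C{\left(R,X \right)} = 7 - 5 = 2$)
$Y{\left(O \right)} = \frac{1}{2 + O}$ ($Y{\left(O \right)} = \frac{1}{O + 2} = \frac{1}{2 + O}$)
$\left(-1494 - -1148\right) - g{\left(Y{\left(8 \right)},\left(-5\right)^{3} \right)} = \left(-1494 - -1148\right) - \left(-5\right)^{3} = \left(-1494 + 1148\right) - -125 = -346 + 125 = -221$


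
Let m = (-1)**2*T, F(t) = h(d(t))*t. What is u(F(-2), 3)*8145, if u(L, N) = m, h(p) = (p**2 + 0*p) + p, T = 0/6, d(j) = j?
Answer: 0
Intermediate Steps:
T = 0 (T = 0*(1/6) = 0)
h(p) = p + p**2 (h(p) = (p**2 + 0) + p = p**2 + p = p + p**2)
F(t) = t**2*(1 + t) (F(t) = (t*(1 + t))*t = t**2*(1 + t))
m = 0 (m = (-1)**2*0 = 1*0 = 0)
u(L, N) = 0
u(F(-2), 3)*8145 = 0*8145 = 0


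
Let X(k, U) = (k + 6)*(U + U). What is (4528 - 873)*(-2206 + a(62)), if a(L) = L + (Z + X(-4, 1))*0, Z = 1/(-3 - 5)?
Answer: -7836320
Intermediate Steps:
X(k, U) = 2*U*(6 + k) (X(k, U) = (6 + k)*(2*U) = 2*U*(6 + k))
Z = -⅛ (Z = 1/(-8) = -⅛ ≈ -0.12500)
a(L) = L (a(L) = L + (-⅛ + 2*1*(6 - 4))*0 = L + (-⅛ + 2*1*2)*0 = L + (-⅛ + 4)*0 = L + (31/8)*0 = L + 0 = L)
(4528 - 873)*(-2206 + a(62)) = (4528 - 873)*(-2206 + 62) = 3655*(-2144) = -7836320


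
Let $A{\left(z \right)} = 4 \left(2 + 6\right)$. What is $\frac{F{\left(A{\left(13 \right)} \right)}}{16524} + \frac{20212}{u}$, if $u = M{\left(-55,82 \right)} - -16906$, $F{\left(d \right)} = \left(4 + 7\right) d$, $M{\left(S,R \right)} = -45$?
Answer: $\frac{84979540}{69652791} \approx 1.22$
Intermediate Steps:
$A{\left(z \right)} = 32$ ($A{\left(z \right)} = 4 \cdot 8 = 32$)
$F{\left(d \right)} = 11 d$
$u = 16861$ ($u = -45 - -16906 = -45 + 16906 = 16861$)
$\frac{F{\left(A{\left(13 \right)} \right)}}{16524} + \frac{20212}{u} = \frac{11 \cdot 32}{16524} + \frac{20212}{16861} = 352 \cdot \frac{1}{16524} + 20212 \cdot \frac{1}{16861} = \frac{88}{4131} + \frac{20212}{16861} = \frac{84979540}{69652791}$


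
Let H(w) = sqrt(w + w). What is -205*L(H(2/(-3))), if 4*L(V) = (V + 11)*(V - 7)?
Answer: 48175/12 - 410*I*sqrt(3)/3 ≈ 4014.6 - 236.71*I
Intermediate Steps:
H(w) = sqrt(2)*sqrt(w) (H(w) = sqrt(2*w) = sqrt(2)*sqrt(w))
L(V) = (-7 + V)*(11 + V)/4 (L(V) = ((V + 11)*(V - 7))/4 = ((11 + V)*(-7 + V))/4 = ((-7 + V)*(11 + V))/4 = (-7 + V)*(11 + V)/4)
-205*L(H(2/(-3))) = -205*(-77/4 + sqrt(2)*sqrt(2/(-3)) + (sqrt(2)*sqrt(2/(-3)))**2/4) = -205*(-77/4 + sqrt(2)*sqrt(-1/3*2) + (sqrt(2)*sqrt(-1/3*2))**2/4) = -205*(-77/4 + sqrt(2)*sqrt(-2/3) + (sqrt(2)*sqrt(-2/3))**2/4) = -205*(-77/4 + sqrt(2)*(I*sqrt(6)/3) + (sqrt(2)*(I*sqrt(6)/3))**2/4) = -205*(-77/4 + 2*I*sqrt(3)/3 + (2*I*sqrt(3)/3)**2/4) = -205*(-77/4 + 2*I*sqrt(3)/3 + (1/4)*(-4/3)) = -205*(-77/4 + 2*I*sqrt(3)/3 - 1/3) = -205*(-235/12 + 2*I*sqrt(3)/3) = 48175/12 - 410*I*sqrt(3)/3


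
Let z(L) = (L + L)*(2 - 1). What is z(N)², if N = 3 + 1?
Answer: 64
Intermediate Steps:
N = 4
z(L) = 2*L (z(L) = (2*L)*1 = 2*L)
z(N)² = (2*4)² = 8² = 64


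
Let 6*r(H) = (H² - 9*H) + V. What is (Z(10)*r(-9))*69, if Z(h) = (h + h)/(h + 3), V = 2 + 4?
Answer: 38640/13 ≈ 2972.3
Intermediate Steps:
V = 6
Z(h) = 2*h/(3 + h) (Z(h) = (2*h)/(3 + h) = 2*h/(3 + h))
r(H) = 1 - 3*H/2 + H²/6 (r(H) = ((H² - 9*H) + 6)/6 = (6 + H² - 9*H)/6 = 1 - 3*H/2 + H²/6)
(Z(10)*r(-9))*69 = ((2*10/(3 + 10))*(1 - 3/2*(-9) + (⅙)*(-9)²))*69 = ((2*10/13)*(1 + 27/2 + (⅙)*81))*69 = ((2*10*(1/13))*(1 + 27/2 + 27/2))*69 = ((20/13)*28)*69 = (560/13)*69 = 38640/13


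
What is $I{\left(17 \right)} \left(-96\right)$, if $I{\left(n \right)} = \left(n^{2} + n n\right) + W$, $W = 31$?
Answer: $-58464$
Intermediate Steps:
$I{\left(n \right)} = 31 + 2 n^{2}$ ($I{\left(n \right)} = \left(n^{2} + n n\right) + 31 = \left(n^{2} + n^{2}\right) + 31 = 2 n^{2} + 31 = 31 + 2 n^{2}$)
$I{\left(17 \right)} \left(-96\right) = \left(31 + 2 \cdot 17^{2}\right) \left(-96\right) = \left(31 + 2 \cdot 289\right) \left(-96\right) = \left(31 + 578\right) \left(-96\right) = 609 \left(-96\right) = -58464$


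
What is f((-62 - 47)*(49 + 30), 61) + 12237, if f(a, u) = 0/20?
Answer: 12237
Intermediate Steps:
f(a, u) = 0 (f(a, u) = 0*(1/20) = 0)
f((-62 - 47)*(49 + 30), 61) + 12237 = 0 + 12237 = 12237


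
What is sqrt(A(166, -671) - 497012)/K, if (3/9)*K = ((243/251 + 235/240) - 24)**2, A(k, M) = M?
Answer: 48384768*I*sqrt(497683)/70591707481 ≈ 0.48354*I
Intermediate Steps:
K = 70591707481/48384768 (K = 3*((243/251 + 235/240) - 24)**2 = 3*((243*(1/251) + 235*(1/240)) - 24)**2 = 3*((243/251 + 47/48) - 24)**2 = 3*(23461/12048 - 24)**2 = 3*(-265691/12048)**2 = 3*(70591707481/145154304) = 70591707481/48384768 ≈ 1459.0)
sqrt(A(166, -671) - 497012)/K = sqrt(-671 - 497012)/(70591707481/48384768) = sqrt(-497683)*(48384768/70591707481) = (I*sqrt(497683))*(48384768/70591707481) = 48384768*I*sqrt(497683)/70591707481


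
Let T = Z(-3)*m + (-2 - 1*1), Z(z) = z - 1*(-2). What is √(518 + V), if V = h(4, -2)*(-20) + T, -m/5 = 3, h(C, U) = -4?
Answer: √610 ≈ 24.698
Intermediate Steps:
Z(z) = 2 + z (Z(z) = z + 2 = 2 + z)
m = -15 (m = -5*3 = -15)
T = 12 (T = (2 - 3)*(-15) + (-2 - 1*1) = -1*(-15) + (-2 - 1) = 15 - 3 = 12)
V = 92 (V = -4*(-20) + 12 = 80 + 12 = 92)
√(518 + V) = √(518 + 92) = √610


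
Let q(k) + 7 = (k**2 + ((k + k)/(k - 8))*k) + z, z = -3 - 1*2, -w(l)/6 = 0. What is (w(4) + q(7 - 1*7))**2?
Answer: 144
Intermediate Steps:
w(l) = 0 (w(l) = -6*0 = 0)
z = -5 (z = -3 - 2 = -5)
q(k) = -12 + k**2 + 2*k**2/(-8 + k) (q(k) = -7 + ((k**2 + ((k + k)/(k - 8))*k) - 5) = -7 + ((k**2 + ((2*k)/(-8 + k))*k) - 5) = -7 + ((k**2 + (2*k/(-8 + k))*k) - 5) = -7 + ((k**2 + 2*k**2/(-8 + k)) - 5) = -7 + (-5 + k**2 + 2*k**2/(-8 + k)) = -12 + k**2 + 2*k**2/(-8 + k))
(w(4) + q(7 - 1*7))**2 = (0 + (96 + (7 - 1*7)**3 - 12*(7 - 1*7) - 6*(7 - 1*7)**2)/(-8 + (7 - 1*7)))**2 = (0 + (96 + (7 - 7)**3 - 12*(7 - 7) - 6*(7 - 7)**2)/(-8 + (7 - 7)))**2 = (0 + (96 + 0**3 - 12*0 - 6*0**2)/(-8 + 0))**2 = (0 + (96 + 0 + 0 - 6*0)/(-8))**2 = (0 - (96 + 0 + 0 + 0)/8)**2 = (0 - 1/8*96)**2 = (0 - 12)**2 = (-12)**2 = 144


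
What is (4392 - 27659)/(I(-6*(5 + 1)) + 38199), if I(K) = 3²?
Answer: -23267/38208 ≈ -0.60896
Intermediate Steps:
I(K) = 9
(4392 - 27659)/(I(-6*(5 + 1)) + 38199) = (4392 - 27659)/(9 + 38199) = -23267/38208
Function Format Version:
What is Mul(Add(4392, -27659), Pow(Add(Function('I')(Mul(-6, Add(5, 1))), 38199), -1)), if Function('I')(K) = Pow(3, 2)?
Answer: Rational(-23267, 38208) ≈ -0.60896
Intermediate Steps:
Function('I')(K) = 9
Mul(Add(4392, -27659), Pow(Add(Function('I')(Mul(-6, Add(5, 1))), 38199), -1)) = Mul(Add(4392, -27659), Pow(Add(9, 38199), -1)) = Mul(-23267, Pow(38208, -1)) = Mul(-23267, Rational(1, 38208)) = Rational(-23267, 38208)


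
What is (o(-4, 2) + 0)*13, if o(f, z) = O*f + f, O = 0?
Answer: -52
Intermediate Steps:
o(f, z) = f (o(f, z) = 0*f + f = 0 + f = f)
(o(-4, 2) + 0)*13 = (-4 + 0)*13 = -4*13 = -52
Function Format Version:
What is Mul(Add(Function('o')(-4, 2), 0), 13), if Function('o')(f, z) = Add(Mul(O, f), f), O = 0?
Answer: -52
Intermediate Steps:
Function('o')(f, z) = f (Function('o')(f, z) = Add(Mul(0, f), f) = Add(0, f) = f)
Mul(Add(Function('o')(-4, 2), 0), 13) = Mul(Add(-4, 0), 13) = Mul(-4, 13) = -52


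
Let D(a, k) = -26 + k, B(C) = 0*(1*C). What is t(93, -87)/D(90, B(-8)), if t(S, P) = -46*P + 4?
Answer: -2003/13 ≈ -154.08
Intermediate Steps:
t(S, P) = 4 - 46*P
B(C) = 0 (B(C) = 0*C = 0)
t(93, -87)/D(90, B(-8)) = (4 - 46*(-87))/(-26 + 0) = (4 + 4002)/(-26) = 4006*(-1/26) = -2003/13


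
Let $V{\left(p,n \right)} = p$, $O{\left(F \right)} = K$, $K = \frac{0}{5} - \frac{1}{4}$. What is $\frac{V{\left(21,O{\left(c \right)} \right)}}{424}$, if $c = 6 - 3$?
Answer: $\frac{21}{424} \approx 0.049528$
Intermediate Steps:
$c = 3$ ($c = 6 - 3 = 3$)
$K = - \frac{1}{4}$ ($K = 0 \cdot \frac{1}{5} - \frac{1}{4} = 0 - \frac{1}{4} = - \frac{1}{4} \approx -0.25$)
$O{\left(F \right)} = - \frac{1}{4}$
$\frac{V{\left(21,O{\left(c \right)} \right)}}{424} = \frac{21}{424}$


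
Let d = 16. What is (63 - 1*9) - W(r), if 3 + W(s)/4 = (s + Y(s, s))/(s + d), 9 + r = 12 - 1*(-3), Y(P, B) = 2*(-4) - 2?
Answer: 734/11 ≈ 66.727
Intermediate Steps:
Y(P, B) = -10 (Y(P, B) = -8 - 2 = -10)
r = 6 (r = -9 + (12 - 1*(-3)) = -9 + (12 + 3) = -9 + 15 = 6)
W(s) = -12 + 4*(-10 + s)/(16 + s) (W(s) = -12 + 4*((s - 10)/(s + 16)) = -12 + 4*((-10 + s)/(16 + s)) = -12 + 4*(-10 + s)/(16 + s))
(63 - 1*9) - W(r) = (63 - 1*9) - 8*(-29 - 1*6)/(16 + 6) = (63 - 9) - 8*(-29 - 6)/22 = 54 - 8*(-35)/22 = 54 - 1*(-140/11) = 54 + 140/11 = 734/11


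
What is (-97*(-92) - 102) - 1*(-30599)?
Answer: 39421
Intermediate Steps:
(-97*(-92) - 102) - 1*(-30599) = (8924 - 102) + 30599 = 8822 + 30599 = 39421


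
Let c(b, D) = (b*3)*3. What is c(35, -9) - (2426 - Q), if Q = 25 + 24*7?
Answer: -1918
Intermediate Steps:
c(b, D) = 9*b (c(b, D) = (3*b)*3 = 9*b)
Q = 193 (Q = 25 + 168 = 193)
c(35, -9) - (2426 - Q) = 9*35 - (2426 - 1*193) = 315 - (2426 - 193) = 315 - 1*2233 = 315 - 2233 = -1918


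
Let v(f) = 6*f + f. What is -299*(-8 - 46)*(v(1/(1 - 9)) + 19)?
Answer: 1170585/4 ≈ 2.9265e+5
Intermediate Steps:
v(f) = 7*f
-299*(-8 - 46)*(v(1/(1 - 9)) + 19) = -299*(-8 - 46)*(7/(1 - 9) + 19) = -(-16146)*(7/(-8) + 19) = -(-16146)*(7*(-⅛) + 19) = -(-16146)*(-7/8 + 19) = -(-16146)*145/8 = -299*(-3915/4) = 1170585/4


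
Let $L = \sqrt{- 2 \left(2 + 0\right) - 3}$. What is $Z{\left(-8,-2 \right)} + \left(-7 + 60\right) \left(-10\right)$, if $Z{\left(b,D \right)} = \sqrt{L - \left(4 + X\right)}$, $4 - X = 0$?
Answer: $-530 + \sqrt{-8 + i \sqrt{7}} \approx -529.54 + 2.8658 i$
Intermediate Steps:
$X = 4$ ($X = 4 - 0 = 4 + 0 = 4$)
$L = i \sqrt{7}$ ($L = \sqrt{\left(-2\right) 2 - 3} = \sqrt{-4 - 3} = \sqrt{-7} = i \sqrt{7} \approx 2.6458 i$)
$Z{\left(b,D \right)} = \sqrt{-8 + i \sqrt{7}}$ ($Z{\left(b,D \right)} = \sqrt{i \sqrt{7} - 8} = \sqrt{-8 + i \sqrt{7}}$)
$Z{\left(-8,-2 \right)} + \left(-7 + 60\right) \left(-10\right) = \sqrt{-8 + i \sqrt{7}} + \left(-7 + 60\right) \left(-10\right) = \sqrt{-8 + i \sqrt{7}} + 53 \left(-10\right) = \sqrt{-8 + i \sqrt{7}} - 530 = -530 + \sqrt{-8 + i \sqrt{7}}$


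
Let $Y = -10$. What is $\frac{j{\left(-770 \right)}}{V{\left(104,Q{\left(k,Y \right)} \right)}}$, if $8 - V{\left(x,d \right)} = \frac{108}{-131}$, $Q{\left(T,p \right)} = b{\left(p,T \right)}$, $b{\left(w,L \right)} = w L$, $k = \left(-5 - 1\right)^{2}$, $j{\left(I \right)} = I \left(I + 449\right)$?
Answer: $\frac{16189635}{578} \approx 28010.0$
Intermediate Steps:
$j{\left(I \right)} = I \left(449 + I\right)$
$k = 36$ ($k = \left(-6\right)^{2} = 36$)
$b{\left(w,L \right)} = L w$
$Q{\left(T,p \right)} = T p$
$V{\left(x,d \right)} = \frac{1156}{131}$ ($V{\left(x,d \right)} = 8 - \frac{108}{-131} = 8 - 108 \left(- \frac{1}{131}\right) = 8 - - \frac{108}{131} = 8 + \frac{108}{131} = \frac{1156}{131}$)
$\frac{j{\left(-770 \right)}}{V{\left(104,Q{\left(k,Y \right)} \right)}} = \frac{\left(-770\right) \left(449 - 770\right)}{\frac{1156}{131}} = \left(-770\right) \left(-321\right) \frac{131}{1156} = 247170 \cdot \frac{131}{1156} = \frac{16189635}{578}$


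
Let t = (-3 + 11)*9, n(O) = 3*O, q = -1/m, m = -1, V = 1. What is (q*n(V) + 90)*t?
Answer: 6696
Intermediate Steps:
q = 1 (q = -1/(-1) = -1*(-1) = 1)
t = 72 (t = 8*9 = 72)
(q*n(V) + 90)*t = (1*(3*1) + 90)*72 = (1*3 + 90)*72 = (3 + 90)*72 = 93*72 = 6696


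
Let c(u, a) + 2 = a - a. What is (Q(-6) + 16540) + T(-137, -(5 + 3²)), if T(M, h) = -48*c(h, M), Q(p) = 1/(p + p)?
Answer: 199631/12 ≈ 16636.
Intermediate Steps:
c(u, a) = -2 (c(u, a) = -2 + (a - a) = -2 + 0 = -2)
Q(p) = 1/(2*p)
T(M, h) = 96 (T(M, h) = -48*(-2) = 96)
(Q(-6) + 16540) + T(-137, -(5 + 3²)) = ((½)/(-6) + 16540) + 96 = ((½)*(-⅙) + 16540) + 96 = (-1/12 + 16540) + 96 = 198479/12 + 96 = 199631/12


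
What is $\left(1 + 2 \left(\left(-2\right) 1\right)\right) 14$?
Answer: $-42$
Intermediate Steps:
$\left(1 + 2 \left(\left(-2\right) 1\right)\right) 14 = \left(1 + 2 \left(-2\right)\right) 14 = \left(1 - 4\right) 14 = \left(-3\right) 14 = -42$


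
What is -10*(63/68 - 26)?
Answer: 8525/34 ≈ 250.74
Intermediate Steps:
-10*(63/68 - 26) = -10*(-1705/68) = 8525/34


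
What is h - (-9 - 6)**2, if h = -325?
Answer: -550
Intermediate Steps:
h - (-9 - 6)**2 = -325 - (-9 - 6)**2 = -325 - 1*(-15)**2 = -325 - 1*225 = -325 - 225 = -550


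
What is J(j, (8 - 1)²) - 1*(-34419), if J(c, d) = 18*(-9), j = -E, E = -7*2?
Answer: 34257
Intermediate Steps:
E = -14
j = 14 (j = -1*(-14) = 14)
J(c, d) = -162
J(j, (8 - 1)²) - 1*(-34419) = -162 - 1*(-34419) = -162 + 34419 = 34257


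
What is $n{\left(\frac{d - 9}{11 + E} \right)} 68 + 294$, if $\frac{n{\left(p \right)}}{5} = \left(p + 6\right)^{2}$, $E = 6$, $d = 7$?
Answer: $\frac{204998}{17} \approx 12059.0$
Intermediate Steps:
$n{\left(p \right)} = 5 \left(6 + p\right)^{2}$ ($n{\left(p \right)} = 5 \left(p + 6\right)^{2} = 5 \left(6 + p\right)^{2}$)
$n{\left(\frac{d - 9}{11 + E} \right)} 68 + 294 = 5 \left(6 + \frac{7 - 9}{11 + 6}\right)^{2} \cdot 68 + 294 = 5 \left(6 - \frac{2}{17}\right)^{2} \cdot 68 + 294 = 5 \left(\frac{100}{17}\right)^{2} \cdot 68 + 294 = 5 \cdot \frac{10000}{289} \cdot 68 + 294 = \frac{50000}{289} \cdot 68 + 294 = \frac{200000}{17} + 294 = \frac{204998}{17}$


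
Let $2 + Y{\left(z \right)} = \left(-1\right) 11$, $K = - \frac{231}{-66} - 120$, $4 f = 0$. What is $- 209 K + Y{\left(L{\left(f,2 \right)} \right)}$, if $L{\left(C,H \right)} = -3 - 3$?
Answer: $\frac{48671}{2} \approx 24336.0$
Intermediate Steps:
$f = 0$ ($f = \frac{1}{4} \cdot 0 = 0$)
$K = - \frac{233}{2}$ ($K = \left(-231\right) \left(- \frac{1}{66}\right) - 120 = \frac{7}{2} - 120 = - \frac{233}{2} \approx -116.5$)
$L{\left(C,H \right)} = -6$ ($L{\left(C,H \right)} = -3 - 3 = -6$)
$Y{\left(z \right)} = -13$ ($Y{\left(z \right)} = -2 - 11 = -13$)
$- 209 K + Y{\left(L{\left(f,2 \right)} \right)} = \left(-209\right) \left(- \frac{233}{2}\right) - 13 = \frac{48697}{2} - 13 = \frac{48671}{2}$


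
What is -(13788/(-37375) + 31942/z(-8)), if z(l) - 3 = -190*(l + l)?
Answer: -1151875366/113732125 ≈ -10.128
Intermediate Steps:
z(l) = 3 - 380*l (z(l) = 3 - 190*(l + l) = 3 - 380*l)
-(13788/(-37375) + 31942/z(-8)) = -(13788/(-37375) + 31942/(3 - 380*(-8))) = -(13788*(-1/37375) + 31942/(3 + 3040)) = -(-13788/37375 + 31942/3043) = -1*1151875366/113732125 = -1151875366/113732125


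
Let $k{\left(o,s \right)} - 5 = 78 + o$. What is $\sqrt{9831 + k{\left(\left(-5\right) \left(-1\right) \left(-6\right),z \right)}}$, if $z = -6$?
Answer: $2 \sqrt{2471} \approx 99.418$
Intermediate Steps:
$k{\left(o,s \right)} = 83 + o$ ($k{\left(o,s \right)} = 5 + \left(78 + o\right) = 83 + o$)
$\sqrt{9831 + k{\left(\left(-5\right) \left(-1\right) \left(-6\right),z \right)}} = \sqrt{9831 + \left(83 + \left(-5\right) \left(-1\right) \left(-6\right)\right)} = \sqrt{9831 + \left(83 + 5 \left(-6\right)\right)} = \sqrt{9831 + \left(83 - 30\right)} = \sqrt{9831 + 53} = \sqrt{9884} = 2 \sqrt{2471}$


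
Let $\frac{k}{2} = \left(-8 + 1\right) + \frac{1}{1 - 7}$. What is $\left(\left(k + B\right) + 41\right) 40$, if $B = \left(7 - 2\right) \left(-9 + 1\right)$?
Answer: $- \frac{1600}{3} \approx -533.33$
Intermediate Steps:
$B = -40$ ($B = 5 \left(-8\right) = -40$)
$k = - \frac{43}{3}$ ($k = 2 \left(\left(-8 + 1\right) + \frac{1}{1 - 7}\right) = 2 \left(-7 + \frac{1}{-6}\right) = 2 \left(-7 - \frac{1}{6}\right) = 2 \left(- \frac{43}{6}\right) = - \frac{43}{3} \approx -14.333$)
$\left(\left(k + B\right) + 41\right) 40 = \left(\left(- \frac{43}{3} - 40\right) + 41\right) 40 = \left(- \frac{163}{3} + 41\right) 40 = \left(- \frac{40}{3}\right) 40 = - \frac{1600}{3}$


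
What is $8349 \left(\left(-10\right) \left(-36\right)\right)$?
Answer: $3005640$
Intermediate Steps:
$8349 \left(\left(-10\right) \left(-36\right)\right) = 8349 \cdot 360 = 3005640$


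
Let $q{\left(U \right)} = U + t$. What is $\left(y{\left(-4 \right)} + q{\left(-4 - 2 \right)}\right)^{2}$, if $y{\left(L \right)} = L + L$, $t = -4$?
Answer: $324$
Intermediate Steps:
$y{\left(L \right)} = 2 L$
$q{\left(U \right)} = -4 + U$ ($q{\left(U \right)} = U - 4 = -4 + U$)
$\left(y{\left(-4 \right)} + q{\left(-4 - 2 \right)}\right)^{2} = \left(2 \left(-4\right) - 10\right)^{2} = \left(-8 - 10\right)^{2} = \left(-18\right)^{2} = 324$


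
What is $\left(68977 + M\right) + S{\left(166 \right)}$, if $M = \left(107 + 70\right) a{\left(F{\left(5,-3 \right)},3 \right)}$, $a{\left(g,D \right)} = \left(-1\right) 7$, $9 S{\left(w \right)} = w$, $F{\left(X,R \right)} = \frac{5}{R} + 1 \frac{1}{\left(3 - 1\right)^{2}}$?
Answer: $\frac{609808}{9} \approx 67757.0$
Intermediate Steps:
$F{\left(X,R \right)} = \frac{1}{4} + \frac{5}{R}$ ($F{\left(X,R \right)} = \frac{5}{R} + 1 \frac{1}{2^{2}} = \frac{5}{R} + 1 \cdot \frac{1}{4} = \frac{5}{R} + \frac{1}{4} = \frac{1}{4} + \frac{5}{R}$)
$S{\left(w \right)} = \frac{w}{9}$
$a{\left(g,D \right)} = -7$
$M = -1239$ ($M = \left(107 + 70\right) \left(-7\right) = 177 \left(-7\right) = -1239$)
$\left(68977 + M\right) + S{\left(166 \right)} = \left(68977 - 1239\right) + \frac{1}{9} \cdot 166 = 67738 + \frac{166}{9} = \frac{609808}{9}$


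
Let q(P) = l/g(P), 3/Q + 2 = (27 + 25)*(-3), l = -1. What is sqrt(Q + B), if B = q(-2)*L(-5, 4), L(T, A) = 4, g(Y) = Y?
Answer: sqrt(49454)/158 ≈ 1.4075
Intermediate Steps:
Q = -3/158 (Q = 3/(-2 + (27 + 25)*(-3)) = 3/(-2 + 52*(-3)) = 3/(-2 - 156) = 3/(-158) = 3*(-1/158) = -3/158 ≈ -0.018987)
q(P) = -1/P
B = 2 (B = -1/(-2)*4 = -1*(-1/2)*4 = (1/2)*4 = 2)
sqrt(Q + B) = sqrt(-3/158 + 2) = sqrt(313/158) = sqrt(49454)/158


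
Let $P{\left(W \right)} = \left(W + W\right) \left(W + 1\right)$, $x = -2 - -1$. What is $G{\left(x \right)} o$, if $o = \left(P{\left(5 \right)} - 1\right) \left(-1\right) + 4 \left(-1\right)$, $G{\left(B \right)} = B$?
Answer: $63$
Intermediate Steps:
$x = -1$ ($x = -2 + 1 = -1$)
$P{\left(W \right)} = 2 W \left(1 + W\right)$
$o = -63$ ($o = \left(2 \cdot 5 \left(1 + 5\right) - 1\right) \left(-1\right) + 4 \left(-1\right) = \left(2 \cdot 5 \cdot 6 - 1\right) \left(-1\right) - 4 = \left(60 - 1\right) \left(-1\right) - 4 = 59 \left(-1\right) - 4 = -59 - 4 = -63$)
$G{\left(x \right)} o = \left(-1\right) \left(-63\right) = 63$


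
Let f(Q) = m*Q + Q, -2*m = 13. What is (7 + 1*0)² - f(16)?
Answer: 137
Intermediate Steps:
m = -13/2 (m = -½*13 = -13/2 ≈ -6.5000)
f(Q) = -11*Q/2 (f(Q) = -13*Q/2 + Q = -11*Q/2)
(7 + 1*0)² - f(16) = (7 + 1*0)² - (-11)*16/2 = (7 + 0)² - 1*(-88) = 7² + 88 = 49 + 88 = 137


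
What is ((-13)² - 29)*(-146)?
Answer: -20440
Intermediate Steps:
((-13)² - 29)*(-146) = (169 - 29)*(-146) = 140*(-146) = -20440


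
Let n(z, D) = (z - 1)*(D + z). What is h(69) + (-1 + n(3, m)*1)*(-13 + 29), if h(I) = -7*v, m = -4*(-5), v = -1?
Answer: 727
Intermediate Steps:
m = 20
n(z, D) = (-1 + z)*(D + z)
h(I) = 7 (h(I) = -7*(-1) = 7)
h(69) + (-1 + n(3, m)*1)*(-13 + 29) = 7 + (-1 + (3² - 1*20 - 1*3 + 20*3)*1)*(-13 + 29) = 7 + (-1 + (9 - 20 - 3 + 60)*1)*16 = 7 + (-1 + 46*1)*16 = 7 + (-1 + 46)*16 = 7 + 45*16 = 7 + 720 = 727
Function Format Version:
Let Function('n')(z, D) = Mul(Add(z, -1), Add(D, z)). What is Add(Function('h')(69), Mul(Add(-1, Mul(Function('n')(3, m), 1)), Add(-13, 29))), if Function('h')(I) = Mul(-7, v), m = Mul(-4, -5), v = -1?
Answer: 727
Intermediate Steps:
m = 20
Function('n')(z, D) = Mul(Add(-1, z), Add(D, z))
Function('h')(I) = 7 (Function('h')(I) = Mul(-7, -1) = 7)
Add(Function('h')(69), Mul(Add(-1, Mul(Function('n')(3, m), 1)), Add(-13, 29))) = Add(7, Mul(Add(-1, Mul(Add(Pow(3, 2), Mul(-1, 20), Mul(-1, 3), Mul(20, 3)), 1)), Add(-13, 29))) = Add(7, Mul(Add(-1, Mul(Add(9, -20, -3, 60), 1)), 16)) = Add(7, Mul(Add(-1, Mul(46, 1)), 16)) = Add(7, Mul(Add(-1, 46), 16)) = Add(7, Mul(45, 16)) = Add(7, 720) = 727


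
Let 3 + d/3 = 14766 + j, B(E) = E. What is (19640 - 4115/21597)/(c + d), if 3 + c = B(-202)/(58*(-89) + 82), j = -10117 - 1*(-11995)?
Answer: 1077368851100/2738432670897 ≈ 0.39343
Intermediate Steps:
j = 1878 (j = -10117 + 11995 = 1878)
c = -7519/2540 (c = -3 - 202/(58*(-89) + 82) = -3 - 202/(-5162 + 82) = -3 - 202/(-5080) = -3 - 202*(-1/5080) = -3 + 101/2540 = -7519/2540 ≈ -2.9602)
d = 49923 (d = -9 + 3*(14766 + 1878) = -9 + 3*16644 = -9 + 49932 = 49923)
(19640 - 4115/21597)/(c + d) = (19640 - 4115/21597)/(-7519/2540 + 49923) = (19640 - 4115*1/21597)/(126796901/2540) = (19640 - 4115/21597)*(2540/126796901) = (424160965/21597)*(2540/126796901) = 1077368851100/2738432670897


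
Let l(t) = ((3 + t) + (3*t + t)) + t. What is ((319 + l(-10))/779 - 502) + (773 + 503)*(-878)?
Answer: -873126308/779 ≈ -1.1208e+6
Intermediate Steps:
l(t) = 3 + 6*t (l(t) = ((3 + t) + 4*t) + t = (3 + 5*t) + t = 3 + 6*t)
((319 + l(-10))/779 - 502) + (773 + 503)*(-878) = ((319 + (3 + 6*(-10)))/779 - 502) + (773 + 503)*(-878) = ((319 + (3 - 60))*(1/779) - 502) + 1276*(-878) = ((319 - 57)*(1/779) - 502) - 1120328 = (262*(1/779) - 502) - 1120328 = (262/779 - 502) - 1120328 = -390796/779 - 1120328 = -873126308/779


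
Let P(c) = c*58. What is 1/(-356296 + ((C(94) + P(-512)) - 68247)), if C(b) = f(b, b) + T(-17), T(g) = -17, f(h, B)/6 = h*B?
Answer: -1/401240 ≈ -2.4923e-6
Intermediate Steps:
f(h, B) = 6*B*h (f(h, B) = 6*(h*B) = 6*(B*h) = 6*B*h)
C(b) = -17 + 6*b² (C(b) = 6*b*b - 17 = 6*b² - 17 = -17 + 6*b²)
P(c) = 58*c
1/(-356296 + ((C(94) + P(-512)) - 68247)) = 1/(-356296 + (((-17 + 6*94²) + 58*(-512)) - 68247)) = 1/(-356296 + (((-17 + 6*8836) - 29696) - 68247)) = 1/(-356296 + (((-17 + 53016) - 29696) - 68247)) = 1/(-356296 + ((52999 - 29696) - 68247)) = 1/(-356296 + (23303 - 68247)) = 1/(-356296 - 44944) = 1/(-401240) = -1/401240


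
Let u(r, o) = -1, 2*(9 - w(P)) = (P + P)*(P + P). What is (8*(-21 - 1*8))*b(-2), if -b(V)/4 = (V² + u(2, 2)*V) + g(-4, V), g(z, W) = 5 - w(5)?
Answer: 48256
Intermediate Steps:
w(P) = 9 - 2*P² (w(P) = 9 - (P + P)*(P + P)/2 = 9 - 2*P*2*P/2 = 9 - 2*P²)
g(z, W) = 46 (g(z, W) = 5 - (9 - 2*5²) = 5 - (9 - 2*25) = 5 - (9 - 50) = 5 - 1*(-41) = 5 + 41 = 46)
b(V) = -184 - 4*V² + 4*V (b(V) = -4*((V² - V) + 46) = -4*(46 + V² - V) = -184 - 4*V² + 4*V)
(8*(-21 - 1*8))*b(-2) = (8*(-21 - 1*8))*(-184 - 4*(-2)² + 4*(-2)) = (8*(-21 - 8))*(-184 - 4*4 - 8) = (8*(-29))*(-184 - 16 - 8) = -232*(-208) = 48256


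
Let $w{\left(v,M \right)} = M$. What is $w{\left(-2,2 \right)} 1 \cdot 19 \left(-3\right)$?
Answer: $-114$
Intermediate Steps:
$w{\left(-2,2 \right)} 1 \cdot 19 \left(-3\right) = 2 \cdot 1 \cdot 19 \left(-3\right) = 2 \cdot 19 \left(-3\right) = 38 \left(-3\right) = -114$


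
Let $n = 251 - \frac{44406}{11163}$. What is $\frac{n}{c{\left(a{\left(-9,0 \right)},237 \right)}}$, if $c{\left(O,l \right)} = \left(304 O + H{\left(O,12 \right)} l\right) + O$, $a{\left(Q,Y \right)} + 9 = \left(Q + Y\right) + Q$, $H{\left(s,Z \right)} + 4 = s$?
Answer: $- \frac{919169}{57980622} \approx -0.015853$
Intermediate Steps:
$H{\left(s,Z \right)} = -4 + s$
$a{\left(Q,Y \right)} = -9 + Y + 2 Q$ ($a{\left(Q,Y \right)} = -9 + \left(\left(Q + Y\right) + Q\right) = -9 + \left(Y + 2 Q\right) = -9 + Y + 2 Q$)
$c{\left(O,l \right)} = 305 O + l \left(-4 + O\right)$ ($c{\left(O,l \right)} = \left(304 O + \left(-4 + O\right) l\right) + O = \left(304 O + l \left(-4 + O\right)\right) + O = 305 O + l \left(-4 + O\right)$)
$n = \frac{919169}{3721}$ ($n = 251 - \frac{14802}{3721} = \frac{919169}{3721} \approx 247.02$)
$\frac{n}{c{\left(a{\left(-9,0 \right)},237 \right)}} = \frac{919169}{3721 \left(305 \left(-9 + 0 + 2 \left(-9\right)\right) + 237 \left(-4 + \left(-9 + 0 + 2 \left(-9\right)\right)\right)\right)} = \frac{919169}{3721 \left(305 \left(-9 + 0 - 18\right) + 237 \left(-4 - 27\right)\right)} = \frac{919169}{3721 \left(305 \left(-27\right) + 237 \left(-4 - 27\right)\right)} = \frac{919169}{3721 \left(-8235 + 237 \left(-31\right)\right)} = \frac{919169}{3721 \left(-8235 - 7347\right)} = \frac{919169}{3721 \left(-15582\right)} = \frac{919169}{3721} \left(- \frac{1}{15582}\right) = - \frac{919169}{57980622}$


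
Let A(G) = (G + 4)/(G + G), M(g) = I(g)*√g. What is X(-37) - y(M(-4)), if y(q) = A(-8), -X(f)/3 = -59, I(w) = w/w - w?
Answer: 707/4 ≈ 176.75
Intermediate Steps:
I(w) = 1 - w
X(f) = 177 (X(f) = -3*(-59) = 177)
M(g) = √g*(1 - g) (M(g) = (1 - g)*√g = √g*(1 - g))
A(G) = (4 + G)/(2*G) (A(G) = (4 + G)/((2*G)) = (4 + G)*(1/(2*G)) = (4 + G)/(2*G))
y(q) = ¼ (y(q) = (½)*(4 - 8)/(-8) = (½)*(-⅛)*(-4) = ¼)
X(-37) - y(M(-4)) = 177 - 1*¼ = 177 - ¼ = 707/4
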